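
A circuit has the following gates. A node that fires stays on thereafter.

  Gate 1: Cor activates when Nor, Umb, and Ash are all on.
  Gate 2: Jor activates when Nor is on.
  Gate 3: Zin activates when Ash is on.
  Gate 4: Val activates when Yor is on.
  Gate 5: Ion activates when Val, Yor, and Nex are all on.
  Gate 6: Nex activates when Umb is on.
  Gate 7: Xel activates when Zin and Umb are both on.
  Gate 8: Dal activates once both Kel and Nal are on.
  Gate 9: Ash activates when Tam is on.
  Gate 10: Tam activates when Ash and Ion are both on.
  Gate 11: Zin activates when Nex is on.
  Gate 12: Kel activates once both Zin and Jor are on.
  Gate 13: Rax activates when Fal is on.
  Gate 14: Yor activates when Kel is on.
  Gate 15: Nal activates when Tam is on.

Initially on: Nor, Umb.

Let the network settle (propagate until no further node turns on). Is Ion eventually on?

Nor is on, so Jor activates (Gate 2).
Umb is on, so Nex activates (Gate 6).
Gate 11: Nex on → Zin on.
Gate 12: Zin and Jor on → Kel on.
Kel is on, so Yor activates (Gate 14).
Gate 4: Yor on → Val on.
Gate 5: Val, Yor, and Nex on → Ion on.

Yes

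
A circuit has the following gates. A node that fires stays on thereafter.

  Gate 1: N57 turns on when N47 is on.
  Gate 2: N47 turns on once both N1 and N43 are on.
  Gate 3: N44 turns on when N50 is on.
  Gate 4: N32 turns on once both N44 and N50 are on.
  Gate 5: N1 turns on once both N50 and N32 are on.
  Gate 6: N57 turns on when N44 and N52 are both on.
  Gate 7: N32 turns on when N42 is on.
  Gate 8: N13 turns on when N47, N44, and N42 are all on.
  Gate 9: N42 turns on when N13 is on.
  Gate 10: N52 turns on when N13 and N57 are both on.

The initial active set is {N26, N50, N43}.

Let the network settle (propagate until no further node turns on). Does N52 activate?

N52 would need N13 and N57 (Gate 10), but N13 never turns on.

No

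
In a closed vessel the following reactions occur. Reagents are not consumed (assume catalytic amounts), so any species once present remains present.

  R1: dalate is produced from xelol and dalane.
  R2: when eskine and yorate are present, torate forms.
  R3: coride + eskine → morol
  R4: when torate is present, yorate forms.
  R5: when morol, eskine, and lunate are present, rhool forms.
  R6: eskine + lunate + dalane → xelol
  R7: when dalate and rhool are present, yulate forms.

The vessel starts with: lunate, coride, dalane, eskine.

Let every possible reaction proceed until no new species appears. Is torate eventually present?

No

torate would need eskine and yorate (R2), but yorate never forms.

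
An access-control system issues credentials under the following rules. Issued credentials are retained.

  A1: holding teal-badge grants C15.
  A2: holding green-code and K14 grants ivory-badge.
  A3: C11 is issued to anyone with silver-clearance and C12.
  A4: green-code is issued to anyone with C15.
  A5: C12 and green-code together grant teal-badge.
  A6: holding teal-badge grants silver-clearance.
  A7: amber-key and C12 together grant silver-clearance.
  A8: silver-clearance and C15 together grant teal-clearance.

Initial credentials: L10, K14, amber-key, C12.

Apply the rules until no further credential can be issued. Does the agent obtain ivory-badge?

No

ivory-badge would need green-code and K14 (A2), but green-code is never granted.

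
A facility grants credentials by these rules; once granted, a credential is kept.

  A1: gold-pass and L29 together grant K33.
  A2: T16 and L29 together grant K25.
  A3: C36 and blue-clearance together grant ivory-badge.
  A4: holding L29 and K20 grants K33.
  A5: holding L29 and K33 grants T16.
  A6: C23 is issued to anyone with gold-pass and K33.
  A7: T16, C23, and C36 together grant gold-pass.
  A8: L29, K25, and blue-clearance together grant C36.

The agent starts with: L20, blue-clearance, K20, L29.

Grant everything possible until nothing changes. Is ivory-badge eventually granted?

Holding L29 and K20 grants K33 (A4).
Holding L29 and K33 grants T16 (A5).
Holding T16 and L29 grants K25 (A2).
Holding L29, K25, and blue-clearance grants C36 (A8).
Holding C36 and blue-clearance grants ivory-badge (A3).

Yes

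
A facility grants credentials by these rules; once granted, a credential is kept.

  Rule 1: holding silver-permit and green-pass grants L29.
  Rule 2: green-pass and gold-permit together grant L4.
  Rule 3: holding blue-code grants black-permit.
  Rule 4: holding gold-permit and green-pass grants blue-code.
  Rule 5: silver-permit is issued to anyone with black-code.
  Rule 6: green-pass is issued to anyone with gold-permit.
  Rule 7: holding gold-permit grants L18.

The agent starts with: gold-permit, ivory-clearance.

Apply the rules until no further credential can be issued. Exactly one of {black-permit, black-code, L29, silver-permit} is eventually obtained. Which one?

black-permit

Holding gold-permit grants green-pass (Rule 6).
Holding gold-permit and green-pass grants blue-code (Rule 4).
Holding blue-code grants black-permit (Rule 3).
No rule produces black-code, and it is not given. L29 would need silver-permit and green-pass (Rule 1), but silver-permit is never granted. silver-permit would need black-code (Rule 5), but black-code is never granted.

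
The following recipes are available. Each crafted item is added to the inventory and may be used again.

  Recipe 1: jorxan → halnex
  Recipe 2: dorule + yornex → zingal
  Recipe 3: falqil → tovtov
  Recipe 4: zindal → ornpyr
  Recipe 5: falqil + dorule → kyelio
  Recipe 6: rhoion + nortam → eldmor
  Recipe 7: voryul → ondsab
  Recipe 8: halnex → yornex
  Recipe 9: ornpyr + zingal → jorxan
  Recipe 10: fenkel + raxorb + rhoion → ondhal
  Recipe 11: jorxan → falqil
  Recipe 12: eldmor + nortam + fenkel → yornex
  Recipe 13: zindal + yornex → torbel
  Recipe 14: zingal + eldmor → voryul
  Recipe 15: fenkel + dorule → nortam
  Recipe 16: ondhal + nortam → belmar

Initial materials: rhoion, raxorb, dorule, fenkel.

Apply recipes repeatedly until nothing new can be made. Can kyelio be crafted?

No

kyelio would need falqil and dorule (Recipe 5), but falqil is never obtained.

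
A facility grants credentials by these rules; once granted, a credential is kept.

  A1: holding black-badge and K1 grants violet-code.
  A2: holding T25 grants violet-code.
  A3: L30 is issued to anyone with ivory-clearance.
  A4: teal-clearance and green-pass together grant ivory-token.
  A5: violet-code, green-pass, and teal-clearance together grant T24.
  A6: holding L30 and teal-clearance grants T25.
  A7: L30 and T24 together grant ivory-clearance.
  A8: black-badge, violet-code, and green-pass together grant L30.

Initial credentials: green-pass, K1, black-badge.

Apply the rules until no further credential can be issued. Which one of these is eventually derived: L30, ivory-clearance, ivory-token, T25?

Holding black-badge and K1 grants violet-code (A1).
Holding black-badge, violet-code, and green-pass grants L30 (A8).
ivory-token would need teal-clearance and green-pass (A4), but teal-clearance is never granted. ivory-clearance would need L30 and T24 (A7), but T24 is never granted. T25 would need L30 and teal-clearance (A6), but teal-clearance is never granted.

L30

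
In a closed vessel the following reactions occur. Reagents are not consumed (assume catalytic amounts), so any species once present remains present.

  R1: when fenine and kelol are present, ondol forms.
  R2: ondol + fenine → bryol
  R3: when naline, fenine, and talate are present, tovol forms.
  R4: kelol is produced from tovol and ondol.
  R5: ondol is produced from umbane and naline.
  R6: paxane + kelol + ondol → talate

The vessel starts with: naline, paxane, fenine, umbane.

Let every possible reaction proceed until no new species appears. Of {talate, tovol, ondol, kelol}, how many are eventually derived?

umbane and naline present → ondol forms (R5).
talate would need paxane, kelol, and ondol (R6), but kelol never forms.
tovol would need naline, fenine, and talate (R3), but talate never forms.
ondol: reached.
kelol would need tovol and ondol (R4), but tovol never forms.
Reached: ondol — 1 of the 4.

1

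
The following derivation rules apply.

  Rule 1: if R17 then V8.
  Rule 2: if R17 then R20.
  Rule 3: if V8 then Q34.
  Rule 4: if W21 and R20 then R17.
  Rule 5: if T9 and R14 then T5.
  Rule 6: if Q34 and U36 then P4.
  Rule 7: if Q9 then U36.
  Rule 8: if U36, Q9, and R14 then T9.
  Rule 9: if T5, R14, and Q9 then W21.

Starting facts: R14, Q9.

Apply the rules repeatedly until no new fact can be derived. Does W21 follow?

Q9 holds, so U36 follows (Rule 7).
From U36, Q9, and R14, Rule 8 gives T9.
From T9 and R14, Rule 5 gives T5.
From T5, R14, and Q9, Rule 9 gives W21.

Yes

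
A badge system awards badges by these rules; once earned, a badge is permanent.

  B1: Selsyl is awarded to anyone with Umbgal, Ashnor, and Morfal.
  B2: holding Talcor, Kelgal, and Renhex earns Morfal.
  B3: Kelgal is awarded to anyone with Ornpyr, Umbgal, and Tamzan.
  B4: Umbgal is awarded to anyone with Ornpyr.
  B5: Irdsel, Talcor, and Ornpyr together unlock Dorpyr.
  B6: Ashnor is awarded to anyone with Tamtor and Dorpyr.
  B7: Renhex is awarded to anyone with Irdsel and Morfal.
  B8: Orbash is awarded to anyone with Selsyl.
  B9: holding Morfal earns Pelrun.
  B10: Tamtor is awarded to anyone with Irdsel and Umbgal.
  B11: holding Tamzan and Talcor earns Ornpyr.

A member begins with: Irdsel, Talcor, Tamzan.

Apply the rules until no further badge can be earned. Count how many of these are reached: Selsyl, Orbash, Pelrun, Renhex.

0

Selsyl would need Umbgal, Ashnor, and Morfal (B1), but Morfal is never earned.
Orbash would need Selsyl (B8), but Selsyl is never earned.
Pelrun would need Morfal (B9), but Morfal is never earned.
Renhex would need Irdsel and Morfal (B7), but Morfal is never earned.
None of the 4 are reached.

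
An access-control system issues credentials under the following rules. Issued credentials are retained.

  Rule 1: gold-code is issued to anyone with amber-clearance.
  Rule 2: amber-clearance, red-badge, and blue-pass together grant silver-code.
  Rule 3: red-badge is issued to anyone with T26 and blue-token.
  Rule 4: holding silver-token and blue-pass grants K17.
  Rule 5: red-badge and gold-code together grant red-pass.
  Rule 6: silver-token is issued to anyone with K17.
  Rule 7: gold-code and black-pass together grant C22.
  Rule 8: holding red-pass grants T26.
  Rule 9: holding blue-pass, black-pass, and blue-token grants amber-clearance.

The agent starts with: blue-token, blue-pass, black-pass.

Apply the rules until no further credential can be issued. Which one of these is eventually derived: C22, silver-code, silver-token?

Holding blue-pass, black-pass, and blue-token grants amber-clearance (Rule 9).
Holding amber-clearance grants gold-code (Rule 1).
Holding gold-code and black-pass grants C22 (Rule 7).
silver-token would need K17 (Rule 6), but K17 is never granted. silver-code would need amber-clearance, red-badge, and blue-pass (Rule 2), but red-badge is never granted.

C22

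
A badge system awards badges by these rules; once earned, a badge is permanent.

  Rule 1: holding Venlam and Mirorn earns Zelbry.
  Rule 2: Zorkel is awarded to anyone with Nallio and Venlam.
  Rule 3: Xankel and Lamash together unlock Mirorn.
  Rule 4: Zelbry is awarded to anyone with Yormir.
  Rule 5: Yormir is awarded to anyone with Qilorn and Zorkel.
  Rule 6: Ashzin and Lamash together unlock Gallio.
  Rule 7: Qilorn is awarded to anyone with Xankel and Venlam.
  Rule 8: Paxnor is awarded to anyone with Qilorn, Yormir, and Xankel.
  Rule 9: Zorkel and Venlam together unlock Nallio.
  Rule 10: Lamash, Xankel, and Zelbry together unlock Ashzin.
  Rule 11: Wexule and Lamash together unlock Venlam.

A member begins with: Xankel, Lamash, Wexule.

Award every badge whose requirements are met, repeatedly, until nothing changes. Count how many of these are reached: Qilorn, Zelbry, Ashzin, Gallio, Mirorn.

5

With Xankel and Lamash, Mirorn is earned (Rule 3).
With Wexule and Lamash, Venlam is earned (Rule 11).
With Xankel and Venlam, Qilorn is earned (Rule 7).
With Venlam and Mirorn, Zelbry is earned (Rule 1).
With Lamash, Xankel, and Zelbry, Ashzin is earned (Rule 10).
With Ashzin and Lamash, Gallio is earned (Rule 6).
Qilorn: reached.
Zelbry: reached.
Ashzin: reached.
Gallio: reached.
Mirorn: reached.
All 5 are reached.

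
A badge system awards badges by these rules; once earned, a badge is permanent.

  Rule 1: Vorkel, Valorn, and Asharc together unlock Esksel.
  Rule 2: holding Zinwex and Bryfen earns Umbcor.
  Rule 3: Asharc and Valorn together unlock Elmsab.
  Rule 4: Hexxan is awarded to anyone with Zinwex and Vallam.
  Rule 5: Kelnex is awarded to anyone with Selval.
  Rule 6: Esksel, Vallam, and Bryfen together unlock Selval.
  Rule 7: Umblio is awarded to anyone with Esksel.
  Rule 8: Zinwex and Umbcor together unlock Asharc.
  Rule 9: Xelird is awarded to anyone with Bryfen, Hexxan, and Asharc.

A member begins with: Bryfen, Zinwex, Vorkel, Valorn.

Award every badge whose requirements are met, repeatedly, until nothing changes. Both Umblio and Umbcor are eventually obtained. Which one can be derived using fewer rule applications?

Umbcor

Umbcor: With Zinwex and Bryfen, Umbcor is earned (Rule 2). [1 rule application]
Umblio: With Zinwex and Bryfen, Umbcor is earned (Rule 2). With Zinwex and Umbcor, Asharc is earned (Rule 8). With Vorkel, Valorn, and Asharc, Esksel is earned (Rule 1). With Esksel, Umblio is earned (Rule 7). [4 rule applications]
Umbcor needs fewer.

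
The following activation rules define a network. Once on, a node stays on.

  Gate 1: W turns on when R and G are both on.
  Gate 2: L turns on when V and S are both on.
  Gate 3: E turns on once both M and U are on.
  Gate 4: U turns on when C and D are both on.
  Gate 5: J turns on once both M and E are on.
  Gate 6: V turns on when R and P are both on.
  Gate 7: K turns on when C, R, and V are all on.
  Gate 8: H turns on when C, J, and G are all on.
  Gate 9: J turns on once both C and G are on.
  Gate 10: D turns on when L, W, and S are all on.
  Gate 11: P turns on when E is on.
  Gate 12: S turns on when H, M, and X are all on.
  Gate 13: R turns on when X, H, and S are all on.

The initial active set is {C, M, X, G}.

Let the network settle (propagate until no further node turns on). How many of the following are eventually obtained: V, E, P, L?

0

V would need R and P (Gate 6), but P never turns on.
E would need M and U (Gate 3), but U never turns on.
P would need E (Gate 11), but E never turns on.
L would need V and S (Gate 2), but V never turns on.
None of the 4 are reached.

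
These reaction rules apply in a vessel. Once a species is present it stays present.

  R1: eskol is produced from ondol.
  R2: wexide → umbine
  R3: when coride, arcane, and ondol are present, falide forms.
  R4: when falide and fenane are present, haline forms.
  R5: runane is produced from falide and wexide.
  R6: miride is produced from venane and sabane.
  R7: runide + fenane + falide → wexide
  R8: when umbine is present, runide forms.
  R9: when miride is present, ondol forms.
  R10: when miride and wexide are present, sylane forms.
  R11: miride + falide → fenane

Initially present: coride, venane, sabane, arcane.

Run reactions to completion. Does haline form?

Yes

venane and sabane present → miride forms (R6).
miride present → ondol forms (R9).
coride, arcane, and ondol present → falide forms (R3).
miride and falide present → fenane forms (R11).
falide and fenane present → haline forms (R4).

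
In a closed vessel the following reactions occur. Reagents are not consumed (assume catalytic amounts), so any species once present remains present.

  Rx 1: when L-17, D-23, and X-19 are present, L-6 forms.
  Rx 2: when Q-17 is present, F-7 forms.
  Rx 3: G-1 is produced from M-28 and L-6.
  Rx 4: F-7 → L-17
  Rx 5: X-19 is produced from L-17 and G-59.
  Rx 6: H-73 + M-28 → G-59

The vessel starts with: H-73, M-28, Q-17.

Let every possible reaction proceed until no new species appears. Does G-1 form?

G-1 would need M-28 and L-6 (Rx 3), but L-6 never forms.

No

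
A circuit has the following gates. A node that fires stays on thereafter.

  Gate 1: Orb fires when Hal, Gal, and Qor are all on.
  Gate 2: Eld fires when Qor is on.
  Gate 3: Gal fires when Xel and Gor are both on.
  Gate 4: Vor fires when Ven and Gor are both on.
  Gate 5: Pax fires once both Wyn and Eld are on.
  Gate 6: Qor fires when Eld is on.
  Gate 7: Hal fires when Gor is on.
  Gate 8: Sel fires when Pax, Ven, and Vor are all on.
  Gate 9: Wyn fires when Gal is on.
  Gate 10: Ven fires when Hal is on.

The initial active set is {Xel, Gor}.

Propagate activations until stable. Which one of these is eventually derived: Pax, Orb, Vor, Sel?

Vor

Gate 7: Gor on → Hal on.
Hal is on, so Ven fires (Gate 10).
Gate 4: Ven and Gor on → Vor on.
Pax would need Wyn and Eld (Gate 5), but Eld never turns on. Sel would need Pax, Ven, and Vor (Gate 8), but Pax never turns on. Orb would need Hal, Gal, and Qor (Gate 1), but Qor never turns on.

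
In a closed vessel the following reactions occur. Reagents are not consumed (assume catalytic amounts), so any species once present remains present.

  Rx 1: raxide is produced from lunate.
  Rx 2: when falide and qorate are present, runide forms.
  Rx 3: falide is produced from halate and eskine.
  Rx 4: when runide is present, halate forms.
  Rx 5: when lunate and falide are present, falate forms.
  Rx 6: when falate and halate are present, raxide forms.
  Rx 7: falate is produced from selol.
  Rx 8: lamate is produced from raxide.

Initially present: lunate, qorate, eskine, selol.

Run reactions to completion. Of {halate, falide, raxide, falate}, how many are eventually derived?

2

lunate present → raxide forms (Rx 1).
selol present → falate forms (Rx 7).
halate would need runide (Rx 4), but runide never forms.
falide would need halate and eskine (Rx 3), but halate never forms.
raxide: reached.
falate: reached.
Reached: raxide and falate — 2 of the 4.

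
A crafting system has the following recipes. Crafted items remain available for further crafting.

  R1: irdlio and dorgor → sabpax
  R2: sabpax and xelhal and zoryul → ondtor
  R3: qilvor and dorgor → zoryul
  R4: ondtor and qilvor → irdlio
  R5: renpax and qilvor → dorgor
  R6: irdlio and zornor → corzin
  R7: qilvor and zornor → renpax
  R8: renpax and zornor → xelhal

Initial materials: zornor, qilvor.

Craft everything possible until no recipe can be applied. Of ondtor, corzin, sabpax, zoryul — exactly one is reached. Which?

zoryul

qilvor and zornor → renpax (R7).
renpax and qilvor → dorgor (R5).
Using R3, qilvor and dorgor make zoryul.
ondtor would need sabpax, xelhal, and zoryul (R2), but sabpax is never obtained. corzin would need irdlio and zornor (R6), but irdlio is never obtained. sabpax would need irdlio and dorgor (R1), but irdlio is never obtained.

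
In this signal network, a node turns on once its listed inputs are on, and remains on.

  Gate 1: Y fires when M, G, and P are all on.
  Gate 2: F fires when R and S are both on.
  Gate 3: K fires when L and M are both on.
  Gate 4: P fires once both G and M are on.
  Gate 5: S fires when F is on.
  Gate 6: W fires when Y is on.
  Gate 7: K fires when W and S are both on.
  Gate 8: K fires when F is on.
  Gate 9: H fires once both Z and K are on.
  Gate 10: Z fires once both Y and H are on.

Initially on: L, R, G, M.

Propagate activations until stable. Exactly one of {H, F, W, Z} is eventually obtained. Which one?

Gate 4: G and M on → P on.
Gate 1: M, G, and P on → Y on.
Y is on, so W fires (Gate 6).
H would need Z and K (Gate 9), but Z never turns on. F would need R and S (Gate 2), but S never turns on. Z would need Y and H (Gate 10), but H never turns on.

W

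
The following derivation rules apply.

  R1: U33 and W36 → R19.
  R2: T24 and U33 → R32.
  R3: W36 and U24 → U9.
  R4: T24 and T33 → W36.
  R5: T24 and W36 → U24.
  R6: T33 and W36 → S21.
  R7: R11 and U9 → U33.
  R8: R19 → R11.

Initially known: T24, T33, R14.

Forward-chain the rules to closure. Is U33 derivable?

U33 would need R11 and U9 (R7), but R11 is never established.

No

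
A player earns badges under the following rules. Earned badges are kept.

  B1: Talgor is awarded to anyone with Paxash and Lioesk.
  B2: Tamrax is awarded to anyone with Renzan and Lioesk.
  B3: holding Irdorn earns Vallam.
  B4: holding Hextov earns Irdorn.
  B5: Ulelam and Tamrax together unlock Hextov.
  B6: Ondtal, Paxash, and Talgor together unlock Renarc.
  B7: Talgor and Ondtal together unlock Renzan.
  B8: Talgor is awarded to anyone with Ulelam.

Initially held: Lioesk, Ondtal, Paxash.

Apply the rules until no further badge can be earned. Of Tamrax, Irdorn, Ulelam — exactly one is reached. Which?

With Paxash and Lioesk, Talgor is earned (B1).
With Talgor and Ondtal, Renzan is earned (B7).
With Renzan and Lioesk, Tamrax is earned (B2).
No rule produces Ulelam, and it is not given. Irdorn would need Hextov (B4), but Hextov is never earned.

Tamrax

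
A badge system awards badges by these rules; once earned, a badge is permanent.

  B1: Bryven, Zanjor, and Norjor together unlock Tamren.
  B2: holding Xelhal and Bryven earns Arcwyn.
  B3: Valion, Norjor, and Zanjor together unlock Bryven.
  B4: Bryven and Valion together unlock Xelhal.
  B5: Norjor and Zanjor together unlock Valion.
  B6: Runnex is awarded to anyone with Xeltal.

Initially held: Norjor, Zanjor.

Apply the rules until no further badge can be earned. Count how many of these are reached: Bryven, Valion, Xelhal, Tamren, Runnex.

With Norjor and Zanjor, Valion is earned (B5).
With Valion, Norjor, and Zanjor, Bryven is earned (B3).
With Bryven and Valion, Xelhal is earned (B4).
With Bryven, Zanjor, and Norjor, Tamren is earned (B1).
Bryven: reached.
Valion: reached.
Xelhal: reached.
Tamren: reached.
Runnex would need Xeltal (B6), but Xeltal is never earned.
Reached: Bryven, Valion, Xelhal, and Tamren — 4 of the 5.

4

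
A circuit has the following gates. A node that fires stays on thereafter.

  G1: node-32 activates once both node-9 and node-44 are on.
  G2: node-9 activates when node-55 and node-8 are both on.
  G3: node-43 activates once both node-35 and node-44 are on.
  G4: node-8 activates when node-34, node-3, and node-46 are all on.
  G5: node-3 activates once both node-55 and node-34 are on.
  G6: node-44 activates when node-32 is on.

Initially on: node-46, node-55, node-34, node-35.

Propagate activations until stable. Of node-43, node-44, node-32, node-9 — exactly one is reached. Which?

node-9

G5: node-55 and node-34 on → node-3 on.
node-34, node-3, and node-46 are on, so node-8 activates (G4).
G2: node-55 and node-8 on → node-9 on.
node-32 would need node-9 and node-44 (G1), but node-44 never turns on. node-44 would need node-32 (G6), but node-32 never turns on. node-43 would need node-35 and node-44 (G3), but node-44 never turns on.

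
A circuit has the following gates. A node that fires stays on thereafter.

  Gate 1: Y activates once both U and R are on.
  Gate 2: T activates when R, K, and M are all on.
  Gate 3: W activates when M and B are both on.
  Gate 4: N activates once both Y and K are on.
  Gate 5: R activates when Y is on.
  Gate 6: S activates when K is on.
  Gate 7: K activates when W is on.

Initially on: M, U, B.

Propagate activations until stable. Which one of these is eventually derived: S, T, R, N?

Gate 3: M and B on → W on.
W is on, so K activates (Gate 7).
Gate 6: K on → S on.
N would need Y and K (Gate 4), but Y never turns on. T would need R, K, and M (Gate 2), but R never turns on. R would need Y (Gate 5), but Y never turns on.

S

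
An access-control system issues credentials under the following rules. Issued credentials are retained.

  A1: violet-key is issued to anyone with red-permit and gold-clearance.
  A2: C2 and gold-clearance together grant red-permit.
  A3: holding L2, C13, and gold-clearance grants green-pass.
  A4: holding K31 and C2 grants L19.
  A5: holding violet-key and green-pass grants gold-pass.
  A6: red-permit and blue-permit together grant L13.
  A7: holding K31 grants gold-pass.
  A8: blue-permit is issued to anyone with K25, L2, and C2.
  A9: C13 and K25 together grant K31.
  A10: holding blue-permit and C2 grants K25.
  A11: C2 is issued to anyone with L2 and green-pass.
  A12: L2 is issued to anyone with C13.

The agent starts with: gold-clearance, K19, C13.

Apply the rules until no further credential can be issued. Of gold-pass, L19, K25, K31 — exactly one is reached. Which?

gold-pass

Holding C13 grants L2 (A12).
Holding L2, C13, and gold-clearance grants green-pass (A3).
Holding L2 and green-pass grants C2 (A11).
Holding C2 and gold-clearance grants red-permit (A2).
Holding red-permit and gold-clearance grants violet-key (A1).
Holding violet-key and green-pass grants gold-pass (A5).
L19 would need K31 and C2 (A4), but K31 is never granted. K25 would need blue-permit and C2 (A10), but blue-permit is never granted. K31 would need C13 and K25 (A9), but K25 is never granted.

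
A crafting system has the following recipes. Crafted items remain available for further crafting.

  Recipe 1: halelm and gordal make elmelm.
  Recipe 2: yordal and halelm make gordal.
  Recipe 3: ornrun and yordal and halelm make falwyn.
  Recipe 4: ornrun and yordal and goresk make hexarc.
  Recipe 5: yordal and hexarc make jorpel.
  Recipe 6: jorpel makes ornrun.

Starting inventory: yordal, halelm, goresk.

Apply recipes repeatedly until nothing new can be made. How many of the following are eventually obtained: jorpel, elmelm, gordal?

2

Using Recipe 2, yordal and halelm make gordal.
Using Recipe 1, halelm and gordal make elmelm.
jorpel would need yordal and hexarc (Recipe 5), but hexarc is never obtained.
elmelm: reached.
gordal: reached.
Reached: elmelm and gordal — 2 of the 3.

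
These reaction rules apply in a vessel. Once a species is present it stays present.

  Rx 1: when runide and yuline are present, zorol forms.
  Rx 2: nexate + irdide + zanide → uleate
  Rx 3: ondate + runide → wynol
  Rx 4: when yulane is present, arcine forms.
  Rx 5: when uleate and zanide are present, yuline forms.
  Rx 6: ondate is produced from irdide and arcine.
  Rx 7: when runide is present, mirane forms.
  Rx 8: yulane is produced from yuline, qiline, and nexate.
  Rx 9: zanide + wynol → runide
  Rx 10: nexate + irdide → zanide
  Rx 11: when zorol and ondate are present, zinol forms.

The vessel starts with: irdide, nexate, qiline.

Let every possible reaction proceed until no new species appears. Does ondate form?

Yes

nexate and irdide present → zanide forms (Rx 10).
nexate, irdide, and zanide present → uleate forms (Rx 2).
uleate and zanide present → yuline forms (Rx 5).
yuline, qiline, and nexate present → yulane forms (Rx 8).
yulane present → arcine forms (Rx 4).
irdide and arcine present → ondate forms (Rx 6).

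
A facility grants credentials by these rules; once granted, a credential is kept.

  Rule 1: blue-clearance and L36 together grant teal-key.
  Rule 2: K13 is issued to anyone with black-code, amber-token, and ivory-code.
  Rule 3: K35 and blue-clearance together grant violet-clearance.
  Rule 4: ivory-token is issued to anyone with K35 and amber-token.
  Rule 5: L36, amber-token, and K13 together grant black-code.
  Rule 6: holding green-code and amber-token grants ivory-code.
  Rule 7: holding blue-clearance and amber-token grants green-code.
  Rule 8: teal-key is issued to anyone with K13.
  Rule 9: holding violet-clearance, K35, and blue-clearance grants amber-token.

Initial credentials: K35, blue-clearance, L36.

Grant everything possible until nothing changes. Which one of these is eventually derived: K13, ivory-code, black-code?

Holding K35 and blue-clearance grants violet-clearance (Rule 3).
Holding violet-clearance, K35, and blue-clearance grants amber-token (Rule 9).
Holding blue-clearance and amber-token grants green-code (Rule 7).
Holding green-code and amber-token grants ivory-code (Rule 6).
K13 would need black-code, amber-token, and ivory-code (Rule 2), but black-code is never granted. black-code would need L36, amber-token, and K13 (Rule 5), but K13 is never granted.

ivory-code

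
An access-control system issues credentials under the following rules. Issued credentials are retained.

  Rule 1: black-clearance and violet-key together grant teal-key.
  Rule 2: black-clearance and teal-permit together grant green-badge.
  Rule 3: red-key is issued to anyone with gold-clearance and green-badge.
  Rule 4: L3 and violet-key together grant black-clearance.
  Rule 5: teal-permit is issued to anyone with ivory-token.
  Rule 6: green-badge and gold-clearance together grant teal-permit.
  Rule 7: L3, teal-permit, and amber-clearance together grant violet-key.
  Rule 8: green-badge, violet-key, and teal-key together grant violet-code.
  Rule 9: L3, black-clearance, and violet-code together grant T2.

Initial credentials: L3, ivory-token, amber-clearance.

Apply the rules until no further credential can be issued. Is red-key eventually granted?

No

red-key would need gold-clearance and green-badge (Rule 3), but gold-clearance is never granted.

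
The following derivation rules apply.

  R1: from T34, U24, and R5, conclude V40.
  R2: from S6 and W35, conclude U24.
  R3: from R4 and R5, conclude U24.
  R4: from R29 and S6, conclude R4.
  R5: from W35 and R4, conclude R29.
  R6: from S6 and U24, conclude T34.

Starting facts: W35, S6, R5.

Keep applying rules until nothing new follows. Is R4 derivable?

No

R4 would need R29 and S6 (R4), but R29 is never established.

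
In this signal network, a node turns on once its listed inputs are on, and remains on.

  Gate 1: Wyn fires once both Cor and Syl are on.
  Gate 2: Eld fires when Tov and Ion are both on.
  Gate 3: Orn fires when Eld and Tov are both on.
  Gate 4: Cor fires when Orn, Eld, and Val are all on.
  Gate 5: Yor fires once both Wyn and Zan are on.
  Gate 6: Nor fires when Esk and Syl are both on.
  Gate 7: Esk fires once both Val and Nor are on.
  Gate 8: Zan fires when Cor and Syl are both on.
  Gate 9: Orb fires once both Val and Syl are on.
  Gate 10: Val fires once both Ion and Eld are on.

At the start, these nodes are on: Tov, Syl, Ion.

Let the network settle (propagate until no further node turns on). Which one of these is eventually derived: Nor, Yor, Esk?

Tov and Ion are on, so Eld fires (Gate 2).
Gate 3: Eld and Tov on → Orn on.
Gate 10: Ion and Eld on → Val on.
Gate 4: Orn, Eld, and Val on → Cor on.
Cor and Syl are on, so Wyn fires (Gate 1).
Cor and Syl are on, so Zan fires (Gate 8).
Wyn and Zan are on, so Yor fires (Gate 5).
Nor would need Esk and Syl (Gate 6), but Esk never turns on. Esk would need Val and Nor (Gate 7), but Nor never turns on.

Yor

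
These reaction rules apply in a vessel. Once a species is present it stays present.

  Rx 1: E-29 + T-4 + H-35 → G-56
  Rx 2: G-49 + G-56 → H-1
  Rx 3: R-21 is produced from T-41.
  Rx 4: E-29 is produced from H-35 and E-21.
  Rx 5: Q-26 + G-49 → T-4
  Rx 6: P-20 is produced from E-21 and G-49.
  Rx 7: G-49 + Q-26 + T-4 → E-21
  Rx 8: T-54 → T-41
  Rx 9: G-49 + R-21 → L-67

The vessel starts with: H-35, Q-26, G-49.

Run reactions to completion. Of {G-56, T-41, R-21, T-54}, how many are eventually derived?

1

Q-26 and G-49 present → T-4 forms (Rx 5).
G-49, Q-26, and T-4 present → E-21 forms (Rx 7).
H-35 and E-21 present → E-29 forms (Rx 4).
E-29, T-4, and H-35 present → G-56 forms (Rx 1).
G-56: reached.
T-41 would need T-54 (Rx 8), but T-54 never forms.
R-21 would need T-41 (Rx 3), but T-41 never forms.
No rule produces T-54, and it is not given.
Reached: G-56 — 1 of the 4.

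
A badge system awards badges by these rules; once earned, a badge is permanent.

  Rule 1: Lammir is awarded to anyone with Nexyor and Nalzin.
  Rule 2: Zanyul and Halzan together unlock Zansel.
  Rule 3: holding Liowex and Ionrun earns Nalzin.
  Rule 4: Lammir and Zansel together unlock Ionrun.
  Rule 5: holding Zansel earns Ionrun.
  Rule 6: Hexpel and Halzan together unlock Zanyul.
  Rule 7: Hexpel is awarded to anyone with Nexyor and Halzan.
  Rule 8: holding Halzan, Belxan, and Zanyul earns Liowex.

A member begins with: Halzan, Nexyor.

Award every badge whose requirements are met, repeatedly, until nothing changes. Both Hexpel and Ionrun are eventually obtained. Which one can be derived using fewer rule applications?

Hexpel: With Nexyor and Halzan, Hexpel is earned (Rule 7). [1 rule application]
Ionrun: With Nexyor and Halzan, Hexpel is earned (Rule 7). With Hexpel and Halzan, Zanyul is earned (Rule 6). With Zanyul and Halzan, Zansel is earned (Rule 2). With Zansel, Ionrun is earned (Rule 5). [4 rule applications]
Hexpel needs fewer.

Hexpel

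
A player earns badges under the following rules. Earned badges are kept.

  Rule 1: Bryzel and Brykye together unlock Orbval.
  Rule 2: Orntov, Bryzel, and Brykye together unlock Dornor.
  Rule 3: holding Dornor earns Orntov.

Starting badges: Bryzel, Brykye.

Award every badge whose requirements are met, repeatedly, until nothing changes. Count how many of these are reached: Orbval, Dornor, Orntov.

With Bryzel and Brykye, Orbval is earned (Rule 1).
Orbval: reached.
Dornor would need Orntov, Bryzel, and Brykye (Rule 2), but Orntov is never earned.
Orntov would need Dornor (Rule 3), but Dornor is never earned.
Reached: Orbval — 1 of the 3.

1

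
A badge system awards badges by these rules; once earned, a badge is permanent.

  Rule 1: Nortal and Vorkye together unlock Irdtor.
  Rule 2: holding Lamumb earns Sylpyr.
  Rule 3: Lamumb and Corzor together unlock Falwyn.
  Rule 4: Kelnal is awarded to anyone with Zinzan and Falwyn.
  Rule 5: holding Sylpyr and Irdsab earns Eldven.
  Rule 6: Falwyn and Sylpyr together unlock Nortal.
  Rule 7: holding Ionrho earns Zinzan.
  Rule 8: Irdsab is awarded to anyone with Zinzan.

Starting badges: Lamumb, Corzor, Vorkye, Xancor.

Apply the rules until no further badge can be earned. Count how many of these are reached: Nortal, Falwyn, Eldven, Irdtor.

3

With Lamumb, Sylpyr is earned (Rule 2).
With Lamumb and Corzor, Falwyn is earned (Rule 3).
With Falwyn and Sylpyr, Nortal is earned (Rule 6).
With Nortal and Vorkye, Irdtor is earned (Rule 1).
Nortal: reached.
Falwyn: reached.
Eldven would need Sylpyr and Irdsab (Rule 5), but Irdsab is never earned.
Irdtor: reached.
Reached: Nortal, Falwyn, and Irdtor — 3 of the 4.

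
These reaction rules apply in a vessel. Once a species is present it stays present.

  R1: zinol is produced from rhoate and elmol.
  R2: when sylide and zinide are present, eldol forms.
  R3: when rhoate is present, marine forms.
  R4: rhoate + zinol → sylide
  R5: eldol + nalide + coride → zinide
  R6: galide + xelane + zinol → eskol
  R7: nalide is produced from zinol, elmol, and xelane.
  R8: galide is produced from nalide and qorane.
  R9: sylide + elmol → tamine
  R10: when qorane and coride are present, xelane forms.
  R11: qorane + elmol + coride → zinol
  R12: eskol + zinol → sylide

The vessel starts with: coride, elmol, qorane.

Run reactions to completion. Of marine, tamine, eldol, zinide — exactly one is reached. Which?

qorane, elmol, and coride present → zinol forms (R11).
qorane and coride present → xelane forms (R10).
zinol, elmol, and xelane present → nalide forms (R7).
nalide and qorane present → galide forms (R8).
galide, xelane, and zinol present → eskol forms (R6).
eskol and zinol present → sylide forms (R12).
sylide and elmol present → tamine forms (R9).
eldol would need sylide and zinide (R2), but zinide never forms. marine would need rhoate (R3), but rhoate never forms. zinide would need eldol, nalide, and coride (R5), but eldol never forms.

tamine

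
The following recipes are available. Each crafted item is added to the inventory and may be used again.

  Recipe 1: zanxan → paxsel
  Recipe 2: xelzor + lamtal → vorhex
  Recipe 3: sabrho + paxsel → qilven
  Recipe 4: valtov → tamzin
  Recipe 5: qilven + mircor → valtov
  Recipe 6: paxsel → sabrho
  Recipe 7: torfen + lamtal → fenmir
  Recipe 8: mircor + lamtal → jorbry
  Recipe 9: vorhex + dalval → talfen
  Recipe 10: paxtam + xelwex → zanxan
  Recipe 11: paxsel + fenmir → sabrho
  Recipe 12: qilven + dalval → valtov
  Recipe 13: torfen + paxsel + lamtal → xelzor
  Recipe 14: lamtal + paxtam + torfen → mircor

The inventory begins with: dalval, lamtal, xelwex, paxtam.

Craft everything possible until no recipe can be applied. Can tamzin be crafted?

paxtam + xelwex → zanxan (Recipe 10).
zanxan → paxsel (Recipe 1).
Using Recipe 6, paxsel makes sabrho.
sabrho + paxsel → qilven (Recipe 3).
Using Recipe 12, qilven and dalval make valtov.
valtov → tamzin (Recipe 4).

Yes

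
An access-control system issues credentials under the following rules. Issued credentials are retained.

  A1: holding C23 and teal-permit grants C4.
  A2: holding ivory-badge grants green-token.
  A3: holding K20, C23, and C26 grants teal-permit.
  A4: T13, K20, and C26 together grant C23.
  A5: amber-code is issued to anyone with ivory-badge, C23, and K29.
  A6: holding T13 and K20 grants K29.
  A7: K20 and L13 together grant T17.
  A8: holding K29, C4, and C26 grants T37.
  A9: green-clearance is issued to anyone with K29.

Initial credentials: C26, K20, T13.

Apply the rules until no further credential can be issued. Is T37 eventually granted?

Yes

Holding T13 and K20 grants K29 (A6).
Holding T13, K20, and C26 grants C23 (A4).
Holding K20, C23, and C26 grants teal-permit (A3).
Holding C23 and teal-permit grants C4 (A1).
Holding K29, C4, and C26 grants T37 (A8).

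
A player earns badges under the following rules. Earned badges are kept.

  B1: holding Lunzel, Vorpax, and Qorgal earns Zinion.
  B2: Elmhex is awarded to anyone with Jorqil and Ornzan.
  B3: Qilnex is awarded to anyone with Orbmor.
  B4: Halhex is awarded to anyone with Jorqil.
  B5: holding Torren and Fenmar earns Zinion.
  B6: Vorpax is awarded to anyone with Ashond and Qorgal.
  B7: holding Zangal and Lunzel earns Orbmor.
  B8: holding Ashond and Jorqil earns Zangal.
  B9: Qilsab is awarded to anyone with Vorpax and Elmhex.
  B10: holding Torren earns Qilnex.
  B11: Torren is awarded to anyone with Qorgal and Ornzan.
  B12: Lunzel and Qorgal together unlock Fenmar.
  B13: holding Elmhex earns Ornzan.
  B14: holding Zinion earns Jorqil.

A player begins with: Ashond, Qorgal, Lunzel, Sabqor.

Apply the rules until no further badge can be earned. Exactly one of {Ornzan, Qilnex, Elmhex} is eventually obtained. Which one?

Qilnex

With Ashond and Qorgal, Vorpax is earned (B6).
With Lunzel, Vorpax, and Qorgal, Zinion is earned (B1).
With Zinion, Jorqil is earned (B14).
With Ashond and Jorqil, Zangal is earned (B8).
With Zangal and Lunzel, Orbmor is earned (B7).
With Orbmor, Qilnex is earned (B3).
Ornzan would need Elmhex (B13), but Elmhex is never earned. Elmhex would need Jorqil and Ornzan (B2), but Ornzan is never earned.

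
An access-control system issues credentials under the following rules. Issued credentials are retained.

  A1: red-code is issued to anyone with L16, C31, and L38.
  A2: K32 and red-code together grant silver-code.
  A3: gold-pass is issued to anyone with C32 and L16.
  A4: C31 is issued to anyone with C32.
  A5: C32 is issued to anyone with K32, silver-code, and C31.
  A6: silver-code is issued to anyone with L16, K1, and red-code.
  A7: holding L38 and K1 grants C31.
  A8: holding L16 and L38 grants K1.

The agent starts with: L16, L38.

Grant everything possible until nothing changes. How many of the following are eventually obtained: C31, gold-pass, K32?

Holding L16 and L38 grants K1 (A8).
Holding L38 and K1 grants C31 (A7).
C31: reached.
gold-pass would need C32 and L16 (A3), but C32 is never granted.
No rule produces K32, and it is not given.
Reached: C31 — 1 of the 3.

1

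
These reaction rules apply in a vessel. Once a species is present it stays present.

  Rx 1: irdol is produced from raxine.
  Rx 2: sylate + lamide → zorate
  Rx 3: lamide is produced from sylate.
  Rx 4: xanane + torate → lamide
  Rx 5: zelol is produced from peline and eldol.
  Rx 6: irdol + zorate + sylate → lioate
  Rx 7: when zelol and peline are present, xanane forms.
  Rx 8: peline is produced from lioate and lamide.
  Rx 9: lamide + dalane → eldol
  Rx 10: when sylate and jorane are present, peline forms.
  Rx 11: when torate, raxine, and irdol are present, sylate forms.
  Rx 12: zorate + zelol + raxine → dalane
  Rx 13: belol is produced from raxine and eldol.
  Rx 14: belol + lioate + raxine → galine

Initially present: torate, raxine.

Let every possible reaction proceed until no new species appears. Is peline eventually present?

Yes

raxine present → irdol forms (Rx 1).
torate, raxine, and irdol present → sylate forms (Rx 11).
sylate present → lamide forms (Rx 3).
sylate and lamide present → zorate forms (Rx 2).
irdol, zorate, and sylate present → lioate forms (Rx 6).
lioate and lamide present → peline forms (Rx 8).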